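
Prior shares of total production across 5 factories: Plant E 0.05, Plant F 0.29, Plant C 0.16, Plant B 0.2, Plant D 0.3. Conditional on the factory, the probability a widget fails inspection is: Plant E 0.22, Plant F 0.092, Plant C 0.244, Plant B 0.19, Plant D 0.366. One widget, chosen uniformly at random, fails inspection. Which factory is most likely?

By Bayes' rule, posterior ∝ prior × likelihood:
  Plant E: 0.05 × 0.22 = 0.011
  Plant F: 0.29 × 0.092 = 0.02668
  Plant C: 0.16 × 0.244 = 0.03904
  Plant B: 0.2 × 0.19 = 0.038
  Plant D: 0.3 × 0.366 = 0.1098
Normalizing constant = 0.22452.
Largest term belongs to Plant D, so Plant D is most probable.

Plant D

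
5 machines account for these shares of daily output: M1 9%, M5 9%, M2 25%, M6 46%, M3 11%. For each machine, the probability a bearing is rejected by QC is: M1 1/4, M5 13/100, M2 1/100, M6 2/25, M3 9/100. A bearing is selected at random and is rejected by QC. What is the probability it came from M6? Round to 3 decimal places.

0.441

Prior × likelihood for each hypothesis:
  M1: 0.09 × 0.25 = 0.0225
  M5: 0.09 × 0.13 = 0.0117
  M2: 0.25 × 0.01 = 0.0025
  M6: 0.46 × 0.08 = 0.0368
  M3: 0.11 × 0.09 = 0.0099
Total = 0.0834.
P(M6 | evidence) = 0.0368 / 0.0834 ≈ 0.441.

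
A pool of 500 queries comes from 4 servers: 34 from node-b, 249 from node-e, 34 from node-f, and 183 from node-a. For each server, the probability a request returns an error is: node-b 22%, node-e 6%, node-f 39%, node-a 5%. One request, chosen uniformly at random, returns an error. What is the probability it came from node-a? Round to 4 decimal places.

0.2041

Prior × likelihood for each hypothesis:
  node-b: 0.068 × 0.22 = 0.01496
  node-e: 0.498 × 0.06 = 0.02988
  node-f: 0.068 × 0.39 = 0.02652
  node-a: 0.366 × 0.05 = 0.0183
Normalizing constant = 0.08966.
P(node-a | evidence) = 0.0183 / 0.08966 ≈ 0.2041.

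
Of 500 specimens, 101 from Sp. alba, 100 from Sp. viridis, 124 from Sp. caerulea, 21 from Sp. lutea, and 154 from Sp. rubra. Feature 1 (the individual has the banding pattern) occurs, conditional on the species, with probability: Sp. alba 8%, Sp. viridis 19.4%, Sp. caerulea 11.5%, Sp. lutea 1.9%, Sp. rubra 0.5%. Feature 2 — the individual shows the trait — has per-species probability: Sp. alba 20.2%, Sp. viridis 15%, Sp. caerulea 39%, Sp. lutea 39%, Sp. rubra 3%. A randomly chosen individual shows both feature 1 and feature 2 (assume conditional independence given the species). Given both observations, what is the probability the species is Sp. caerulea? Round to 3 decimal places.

0.541

Prior × likelihood for each hypothesis:
  Sp. alba: 0.202 × 0.08 × 0.202 = 0.00326432
  Sp. viridis: 0.2 × 0.194 × 0.15 = 0.00582
  Sp. caerulea: 0.248 × 0.115 × 0.39 = 0.0111228
  Sp. lutea: 0.042 × 0.019 × 0.39 = 0.00031122
  Sp. rubra: 0.308 × 0.005 × 0.03 = 0.0000462
Total = 0.02056454.
P(Sp. caerulea | evidence) = 0.0111228 / 0.02056454 ≈ 0.541.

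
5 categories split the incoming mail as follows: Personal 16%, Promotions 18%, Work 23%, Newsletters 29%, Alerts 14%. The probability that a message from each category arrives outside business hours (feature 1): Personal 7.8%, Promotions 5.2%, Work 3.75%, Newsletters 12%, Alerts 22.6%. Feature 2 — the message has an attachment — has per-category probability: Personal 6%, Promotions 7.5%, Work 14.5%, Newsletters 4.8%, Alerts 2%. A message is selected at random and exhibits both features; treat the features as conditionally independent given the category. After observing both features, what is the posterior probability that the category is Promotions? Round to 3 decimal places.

Prior × likelihood for each hypothesis:
  Personal: 0.16 × 0.078 × 0.06 = 0.0007488
  Promotions: 0.18 × 0.052 × 0.075 = 0.000702
  Work: 0.23 × 0.0375 × 0.145 = 0.001250625
  Newsletters: 0.29 × 0.12 × 0.048 = 0.0016704
  Alerts: 0.14 × 0.226 × 0.02 = 0.0006328
Sum = 0.005004625.
P(Promotions | evidence) = 0.000702 / 0.005004625 ≈ 0.140.

0.140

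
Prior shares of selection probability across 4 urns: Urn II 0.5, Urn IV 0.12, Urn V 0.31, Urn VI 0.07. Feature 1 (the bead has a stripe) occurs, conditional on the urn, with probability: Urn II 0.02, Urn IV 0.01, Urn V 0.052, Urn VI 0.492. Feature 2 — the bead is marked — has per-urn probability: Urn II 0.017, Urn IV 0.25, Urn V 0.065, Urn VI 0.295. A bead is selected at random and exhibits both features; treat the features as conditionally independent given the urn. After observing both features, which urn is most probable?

Urn VI

Compute prior × likelihood for every hypothesis:
  Urn II: 0.5 × 0.02 × 0.017 = 0.00017
  Urn IV: 0.12 × 0.01 × 0.25 = 0.0003
  Urn V: 0.31 × 0.052 × 0.065 = 0.0010478
  Urn VI: 0.07 × 0.492 × 0.295 = 0.0101598
Normalizing constant = 0.0116776.
Largest term belongs to Urn VI, so Urn VI is most probable.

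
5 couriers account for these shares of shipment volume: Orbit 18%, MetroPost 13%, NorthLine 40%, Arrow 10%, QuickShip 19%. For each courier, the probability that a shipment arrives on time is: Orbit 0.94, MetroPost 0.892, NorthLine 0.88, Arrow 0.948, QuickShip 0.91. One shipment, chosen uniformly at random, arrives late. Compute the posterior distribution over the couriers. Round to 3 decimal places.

Orbit 0.114, MetroPost 0.148, NorthLine 0.505, Arrow 0.055, QuickShip 0.180

Taking complements, P(late | each) = Orbit 0.06, MetroPost 0.108, NorthLine 0.12, Arrow 0.052, QuickShip 0.09.
Compute prior × likelihood for every hypothesis:
  Orbit: 0.18 × 0.06 = 0.0108
  MetroPost: 0.13 × 0.108 = 0.01404
  NorthLine: 0.4 × 0.12 = 0.048
  Arrow: 0.1 × 0.052 = 0.0052
  QuickShip: 0.19 × 0.09 = 0.0171
Sum = 0.09514.
P(Orbit | late) = 0.0108/0.09514 ≈ 0.114
P(MetroPost | late) = 0.01404/0.09514 ≈ 0.148
P(NorthLine | late) = 0.048/0.09514 ≈ 0.505
P(Arrow | late) = 0.0052/0.09514 ≈ 0.055
P(QuickShip | late) = 0.0171/0.09514 ≈ 0.180
(Check: 0.114+0.148+0.505+0.055+0.180 = 1.002.)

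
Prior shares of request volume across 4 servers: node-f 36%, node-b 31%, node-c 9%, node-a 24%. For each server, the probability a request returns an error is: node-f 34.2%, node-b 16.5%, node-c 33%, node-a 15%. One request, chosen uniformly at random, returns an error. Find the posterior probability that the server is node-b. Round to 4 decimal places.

Prior × likelihood for each hypothesis:
  node-f: 0.36 × 0.342 = 0.12312
  node-b: 0.31 × 0.165 = 0.05115
  node-c: 0.09 × 0.33 = 0.0297
  node-a: 0.24 × 0.15 = 0.036
Total = 0.23997.
P(node-b | evidence) = 0.05115 / 0.23997 ≈ 0.2132.

0.2132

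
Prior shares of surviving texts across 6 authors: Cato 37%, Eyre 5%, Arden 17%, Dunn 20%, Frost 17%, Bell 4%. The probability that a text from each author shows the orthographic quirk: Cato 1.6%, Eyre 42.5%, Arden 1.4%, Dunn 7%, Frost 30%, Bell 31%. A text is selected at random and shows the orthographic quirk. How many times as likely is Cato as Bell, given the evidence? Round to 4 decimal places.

Prior × likelihood for each hypothesis:
  Cato: 0.37 × 0.016 = 0.00592
  Eyre: 0.05 × 0.425 = 0.02125
  Arden: 0.17 × 0.014 = 0.00238
  Dunn: 0.2 × 0.07 = 0.014
  Frost: 0.17 × 0.3 = 0.051
  Bell: 0.04 × 0.31 = 0.0124
Total = 0.10695.
The ratio is 0.00592 / 0.0124 (the normalizer cancels) = 0.4774.

0.4774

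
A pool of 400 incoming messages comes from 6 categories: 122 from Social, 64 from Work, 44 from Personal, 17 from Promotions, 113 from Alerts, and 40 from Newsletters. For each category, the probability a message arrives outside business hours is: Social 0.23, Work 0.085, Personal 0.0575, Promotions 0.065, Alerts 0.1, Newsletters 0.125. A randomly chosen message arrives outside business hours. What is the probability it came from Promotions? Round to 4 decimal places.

Unnormalized posteriors (prior × likelihood):
  Social: 0.305 × 0.23 = 0.07015
  Work: 0.16 × 0.085 = 0.0136
  Personal: 0.11 × 0.0575 = 0.006325
  Promotions: 0.0425 × 0.065 = 0.0027625
  Alerts: 0.2825 × 0.1 = 0.02825
  Newsletters: 0.1 × 0.125 = 0.0125
Sum = 0.1335875.
P(Promotions | evidence) = 0.0027625 / 0.1335875 ≈ 0.0207.

0.0207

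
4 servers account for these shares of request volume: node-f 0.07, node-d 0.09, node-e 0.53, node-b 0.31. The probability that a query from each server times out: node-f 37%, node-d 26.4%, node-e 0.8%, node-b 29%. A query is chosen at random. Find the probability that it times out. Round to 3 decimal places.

Unnormalized posteriors (prior × likelihood):
  node-f: 0.07 × 0.37 = 0.0259
  node-d: 0.09 × 0.264 = 0.02376
  node-e: 0.53 × 0.008 = 0.00424
  node-b: 0.31 × 0.29 = 0.0899
P(timeout) = 0.0259 + 0.02376 + 0.00424 + 0.0899 = 0.1438 → 0.144.

0.144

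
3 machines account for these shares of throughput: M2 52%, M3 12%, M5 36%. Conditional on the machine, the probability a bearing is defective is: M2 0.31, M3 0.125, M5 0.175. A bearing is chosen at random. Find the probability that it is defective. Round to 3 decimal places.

0.239

By Bayes' rule, posterior ∝ prior × likelihood:
  M2: 0.52 × 0.31 = 0.1612
  M3: 0.12 × 0.125 = 0.015
  M5: 0.36 × 0.175 = 0.063
P(defective) = 0.1612 + 0.015 + 0.063 = 0.2392 → 0.239.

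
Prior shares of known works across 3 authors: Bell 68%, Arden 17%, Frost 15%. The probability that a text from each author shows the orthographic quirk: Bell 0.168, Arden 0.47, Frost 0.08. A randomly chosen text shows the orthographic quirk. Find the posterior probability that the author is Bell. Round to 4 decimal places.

0.5542

By Bayes' rule, posterior ∝ prior × likelihood:
  Bell: 0.68 × 0.168 = 0.11424
  Arden: 0.17 × 0.47 = 0.0799
  Frost: 0.15 × 0.08 = 0.012
Total = 0.20614.
P(Bell | evidence) = 0.11424 / 0.20614 ≈ 0.5542.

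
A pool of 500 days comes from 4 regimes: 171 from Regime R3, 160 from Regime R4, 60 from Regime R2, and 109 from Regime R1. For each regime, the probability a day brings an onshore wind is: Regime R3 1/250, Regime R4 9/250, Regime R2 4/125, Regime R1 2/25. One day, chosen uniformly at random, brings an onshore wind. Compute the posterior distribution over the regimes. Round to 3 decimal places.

Regime R3 0.040, Regime R4 0.337, Regime R2 0.112, Regime R1 0.510

Compute prior × likelihood for every hypothesis:
  Regime R3: 0.342 × 0.004 = 0.001368
  Regime R4: 0.32 × 0.036 = 0.01152
  Regime R2: 0.12 × 0.032 = 0.00384
  Regime R1: 0.218 × 0.08 = 0.01744
Total = 0.034168.
P(Regime R3 | onshore) = 0.001368/0.034168 ≈ 0.040
P(Regime R4 | onshore) = 0.01152/0.034168 ≈ 0.337
P(Regime R2 | onshore) = 0.00384/0.034168 ≈ 0.112
P(Regime R1 | onshore) = 0.01744/0.034168 ≈ 0.510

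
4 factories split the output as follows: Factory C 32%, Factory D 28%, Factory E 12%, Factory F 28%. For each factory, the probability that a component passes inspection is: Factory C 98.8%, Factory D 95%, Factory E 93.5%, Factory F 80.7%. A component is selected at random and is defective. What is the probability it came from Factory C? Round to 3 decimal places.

0.048

Taking complements, P(defective | each) = Factory C 0.012, Factory D 0.05, Factory E 0.065, Factory F 0.193.
By Bayes' rule, posterior ∝ prior × likelihood:
  Factory C: 0.32 × 0.012 = 0.00384
  Factory D: 0.28 × 0.05 = 0.014
  Factory E: 0.12 × 0.065 = 0.0078
  Factory F: 0.28 × 0.193 = 0.05404
Total = 0.07968.
P(Factory C | evidence) = 0.00384 / 0.07968 ≈ 0.048.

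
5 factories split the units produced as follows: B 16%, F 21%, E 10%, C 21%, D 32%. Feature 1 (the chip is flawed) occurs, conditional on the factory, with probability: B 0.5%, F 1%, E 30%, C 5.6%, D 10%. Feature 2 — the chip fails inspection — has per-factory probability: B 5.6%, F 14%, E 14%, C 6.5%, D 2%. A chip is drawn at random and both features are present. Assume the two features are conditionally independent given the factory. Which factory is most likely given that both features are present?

E

Prior × likelihood for each hypothesis:
  B: 0.16 × 0.005 × 0.056 = 0.0000448
  F: 0.21 × 0.01 × 0.14 = 0.000294
  E: 0.1 × 0.3 × 0.14 = 0.0042
  C: 0.21 × 0.056 × 0.065 = 0.0007644
  D: 0.32 × 0.1 × 0.02 = 0.00064
Sum = 0.0059432.
Largest term belongs to E, so E is most probable.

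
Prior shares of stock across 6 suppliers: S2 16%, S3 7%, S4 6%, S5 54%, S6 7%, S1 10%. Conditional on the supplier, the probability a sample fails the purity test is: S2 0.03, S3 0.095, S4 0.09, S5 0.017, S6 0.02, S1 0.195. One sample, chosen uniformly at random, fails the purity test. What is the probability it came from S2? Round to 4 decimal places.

Prior × likelihood for each hypothesis:
  S2: 0.16 × 0.03 = 0.0048
  S3: 0.07 × 0.095 = 0.00665
  S4: 0.06 × 0.09 = 0.0054
  S5: 0.54 × 0.017 = 0.00918
  S6: 0.07 × 0.02 = 0.0014
  S1: 0.1 × 0.195 = 0.0195
Sum = 0.04693.
P(S2 | evidence) = 0.0048 / 0.04693 ≈ 0.1023.

0.1023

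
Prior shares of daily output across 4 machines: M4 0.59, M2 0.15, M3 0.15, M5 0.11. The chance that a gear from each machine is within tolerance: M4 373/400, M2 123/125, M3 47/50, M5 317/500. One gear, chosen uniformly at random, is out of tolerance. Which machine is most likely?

Taking complements, P(oversize | each) = M4 0.0675, M2 0.016, M3 0.06, M5 0.366.
Compute prior × likelihood for every hypothesis:
  M4: 0.59 × 0.0675 = 0.039825
  M2: 0.15 × 0.016 = 0.0024
  M3: 0.15 × 0.06 = 0.009
  M5: 0.11 × 0.366 = 0.04026
Normalizing constant = 0.091485.
Largest term belongs to M5, so M5 is most probable.

M5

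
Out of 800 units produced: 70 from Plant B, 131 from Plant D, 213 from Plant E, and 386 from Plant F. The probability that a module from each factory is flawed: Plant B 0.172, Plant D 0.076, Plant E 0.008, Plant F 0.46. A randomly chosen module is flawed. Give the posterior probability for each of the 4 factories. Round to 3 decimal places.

Compute prior × likelihood for every hypothesis:
  Plant B: 0.0875 × 0.172 = 0.01505
  Plant D: 0.16375 × 0.076 = 0.012445
  Plant E: 0.26625 × 0.008 = 0.00213
  Plant F: 0.4825 × 0.46 = 0.22195
Sum = 0.251575.
P(Plant B | flawed) = 0.01505/0.251575 ≈ 0.060
P(Plant D | flawed) = 0.012445/0.251575 ≈ 0.049
P(Plant E | flawed) = 0.00213/0.251575 ≈ 0.008
P(Plant F | flawed) = 0.22195/0.251575 ≈ 0.882
(Check: 0.060+0.049+0.008+0.882 = 0.999.)

Plant B 0.060, Plant D 0.049, Plant E 0.008, Plant F 0.882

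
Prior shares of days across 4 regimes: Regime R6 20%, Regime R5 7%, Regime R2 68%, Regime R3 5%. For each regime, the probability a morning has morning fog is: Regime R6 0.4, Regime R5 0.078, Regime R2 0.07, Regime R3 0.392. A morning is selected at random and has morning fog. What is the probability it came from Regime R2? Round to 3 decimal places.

0.312

Prior × likelihood for each hypothesis:
  Regime R6: 0.2 × 0.4 = 0.08
  Regime R5: 0.07 × 0.078 = 0.00546
  Regime R2: 0.68 × 0.07 = 0.0476
  Regime R3: 0.05 × 0.392 = 0.0196
Sum = 0.15266.
P(Regime R2 | evidence) = 0.0476 / 0.15266 ≈ 0.312.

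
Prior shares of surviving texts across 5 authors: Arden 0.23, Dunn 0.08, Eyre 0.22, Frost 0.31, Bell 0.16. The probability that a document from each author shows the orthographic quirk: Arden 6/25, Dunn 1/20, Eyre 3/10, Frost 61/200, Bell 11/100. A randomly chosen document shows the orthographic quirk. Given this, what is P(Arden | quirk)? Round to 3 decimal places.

0.233

Compute prior × likelihood for every hypothesis:
  Arden: 0.23 × 0.24 = 0.0552
  Dunn: 0.08 × 0.05 = 0.004
  Eyre: 0.22 × 0.3 = 0.066
  Frost: 0.31 × 0.305 = 0.09455
  Bell: 0.16 × 0.11 = 0.0176
Normalizing constant = 0.23735.
P(Arden | evidence) = 0.0552 / 0.23735 ≈ 0.233.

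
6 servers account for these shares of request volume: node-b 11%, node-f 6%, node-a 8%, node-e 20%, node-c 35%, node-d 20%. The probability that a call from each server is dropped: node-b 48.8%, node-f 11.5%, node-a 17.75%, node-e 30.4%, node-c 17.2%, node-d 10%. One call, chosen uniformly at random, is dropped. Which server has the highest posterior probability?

Unnormalized posteriors (prior × likelihood):
  node-b: 0.11 × 0.488 = 0.05368
  node-f: 0.06 × 0.115 = 0.0069
  node-a: 0.08 × 0.1775 = 0.0142
  node-e: 0.2 × 0.304 = 0.0608
  node-c: 0.35 × 0.172 = 0.0602
  node-d: 0.2 × 0.1 = 0.02
Total = 0.21578.
Largest term belongs to node-e, so node-e is most probable.

node-e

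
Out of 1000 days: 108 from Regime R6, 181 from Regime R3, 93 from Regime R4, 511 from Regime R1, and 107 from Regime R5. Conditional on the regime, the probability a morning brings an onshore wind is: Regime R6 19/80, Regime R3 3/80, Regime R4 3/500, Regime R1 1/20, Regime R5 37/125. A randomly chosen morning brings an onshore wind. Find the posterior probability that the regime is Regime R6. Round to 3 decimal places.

Compute prior × likelihood for every hypothesis:
  Regime R6: 0.108 × 0.2375 = 0.02565
  Regime R3: 0.181 × 0.0375 = 0.0067875
  Regime R4: 0.093 × 0.006 = 0.000558
  Regime R1: 0.511 × 0.05 = 0.02555
  Regime R5: 0.107 × 0.296 = 0.031672
Total = 0.0902175.
P(Regime R6 | evidence) = 0.02565 / 0.0902175 ≈ 0.284.

0.284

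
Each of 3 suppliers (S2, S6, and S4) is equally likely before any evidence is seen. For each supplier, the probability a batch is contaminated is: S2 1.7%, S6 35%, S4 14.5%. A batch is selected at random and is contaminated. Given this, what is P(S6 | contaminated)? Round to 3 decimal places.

0.684

Since the prior is uniform, the posterior is proportional to the likelihood:
  S2: 0.017
  S6: 0.35
  S4: 0.145
Sum = 0.512.
P(S6 | evidence) = 0.35 / 0.512 ≈ 0.684.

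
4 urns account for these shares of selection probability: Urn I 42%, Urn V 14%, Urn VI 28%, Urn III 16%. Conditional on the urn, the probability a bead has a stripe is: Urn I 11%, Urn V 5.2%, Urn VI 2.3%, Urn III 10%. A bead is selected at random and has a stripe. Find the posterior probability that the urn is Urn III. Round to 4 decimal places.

Compute prior × likelihood for every hypothesis:
  Urn I: 0.42 × 0.11 = 0.0462
  Urn V: 0.14 × 0.052 = 0.00728
  Urn VI: 0.28 × 0.023 = 0.00644
  Urn III: 0.16 × 0.1 = 0.016
Sum = 0.07592.
P(Urn III | evidence) = 0.016 / 0.07592 ≈ 0.2107.

0.2107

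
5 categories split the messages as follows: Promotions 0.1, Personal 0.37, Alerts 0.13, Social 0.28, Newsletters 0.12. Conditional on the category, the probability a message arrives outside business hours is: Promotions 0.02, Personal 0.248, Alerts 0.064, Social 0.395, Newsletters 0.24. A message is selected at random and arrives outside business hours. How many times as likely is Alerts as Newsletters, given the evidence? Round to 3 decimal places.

By Bayes' rule, posterior ∝ prior × likelihood:
  Promotions: 0.1 × 0.02 = 0.002
  Personal: 0.37 × 0.248 = 0.09176
  Alerts: 0.13 × 0.064 = 0.00832
  Social: 0.28 × 0.395 = 0.1106
  Newsletters: 0.12 × 0.24 = 0.0288
Sum = 0.24148.
The ratio is 0.00832 / 0.0288 (the normalizer cancels) = 0.289.

0.289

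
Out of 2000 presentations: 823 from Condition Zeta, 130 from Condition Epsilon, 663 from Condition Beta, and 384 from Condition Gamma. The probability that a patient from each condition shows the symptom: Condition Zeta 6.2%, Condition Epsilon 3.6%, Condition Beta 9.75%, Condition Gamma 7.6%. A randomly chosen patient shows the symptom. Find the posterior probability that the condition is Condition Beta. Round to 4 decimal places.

0.4323

Compute prior × likelihood for every hypothesis:
  Condition Zeta: 0.4115 × 0.062 = 0.025513
  Condition Epsilon: 0.065 × 0.036 = 0.00234
  Condition Beta: 0.3315 × 0.0975 = 0.03232125
  Condition Gamma: 0.192 × 0.076 = 0.014592
Normalizing constant = 0.07476625.
P(Condition Beta | evidence) = 0.03232125 / 0.07476625 ≈ 0.4323.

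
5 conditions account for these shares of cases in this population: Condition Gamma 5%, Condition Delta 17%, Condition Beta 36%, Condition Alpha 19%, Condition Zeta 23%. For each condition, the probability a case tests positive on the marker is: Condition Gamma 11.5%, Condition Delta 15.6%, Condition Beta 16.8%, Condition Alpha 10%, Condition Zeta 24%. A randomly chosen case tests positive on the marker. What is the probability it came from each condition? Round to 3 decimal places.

Condition Gamma 0.034, Condition Delta 0.159, Condition Beta 0.362, Condition Alpha 0.114, Condition Zeta 0.331

By Bayes' rule, posterior ∝ prior × likelihood:
  Condition Gamma: 0.05 × 0.115 = 0.00575
  Condition Delta: 0.17 × 0.156 = 0.02652
  Condition Beta: 0.36 × 0.168 = 0.06048
  Condition Alpha: 0.19 × 0.1 = 0.019
  Condition Zeta: 0.23 × 0.24 = 0.0552
Sum = 0.16695.
P(Condition Gamma | marker-positive) = 0.00575/0.16695 ≈ 0.034
P(Condition Delta | marker-positive) = 0.02652/0.16695 ≈ 0.159
P(Condition Beta | marker-positive) = 0.06048/0.16695 ≈ 0.362
P(Condition Alpha | marker-positive) = 0.019/0.16695 ≈ 0.114
P(Condition Zeta | marker-positive) = 0.0552/0.16695 ≈ 0.331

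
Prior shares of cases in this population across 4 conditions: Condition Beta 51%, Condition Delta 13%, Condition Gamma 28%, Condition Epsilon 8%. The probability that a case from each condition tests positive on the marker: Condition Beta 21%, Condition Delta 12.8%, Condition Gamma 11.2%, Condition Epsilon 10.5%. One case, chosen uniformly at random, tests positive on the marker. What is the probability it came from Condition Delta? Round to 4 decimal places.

0.1018

By Bayes' rule, posterior ∝ prior × likelihood:
  Condition Beta: 0.51 × 0.21 = 0.1071
  Condition Delta: 0.13 × 0.128 = 0.01664
  Condition Gamma: 0.28 × 0.112 = 0.03136
  Condition Epsilon: 0.08 × 0.105 = 0.0084
Total = 0.1635.
P(Condition Delta | evidence) = 0.01664 / 0.1635 ≈ 0.1018.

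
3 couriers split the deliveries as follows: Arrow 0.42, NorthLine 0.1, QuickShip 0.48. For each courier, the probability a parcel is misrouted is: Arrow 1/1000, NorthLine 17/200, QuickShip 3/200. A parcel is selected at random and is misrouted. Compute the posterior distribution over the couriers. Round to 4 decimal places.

Arrow 0.0261, NorthLine 0.5273, QuickShip 0.4467

By Bayes' rule, posterior ∝ prior × likelihood:
  Arrow: 0.42 × 0.001 = 0.00042
  NorthLine: 0.1 × 0.085 = 0.0085
  QuickShip: 0.48 × 0.015 = 0.0072
Total = 0.01612.
P(Arrow | misrouted) = 0.00042/0.01612 ≈ 0.0261
P(NorthLine | misrouted) = 0.0085/0.01612 ≈ 0.5273
P(QuickShip | misrouted) = 0.0072/0.01612 ≈ 0.4467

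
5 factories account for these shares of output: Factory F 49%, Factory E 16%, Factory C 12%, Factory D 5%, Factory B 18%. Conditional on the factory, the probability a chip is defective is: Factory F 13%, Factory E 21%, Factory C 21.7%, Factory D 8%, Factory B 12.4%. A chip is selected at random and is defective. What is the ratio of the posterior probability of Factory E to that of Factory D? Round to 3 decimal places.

8.400

By Bayes' rule, posterior ∝ prior × likelihood:
  Factory F: 0.49 × 0.13 = 0.0637
  Factory E: 0.16 × 0.21 = 0.0336
  Factory C: 0.12 × 0.217 = 0.02604
  Factory D: 0.05 × 0.08 = 0.004
  Factory B: 0.18 × 0.124 = 0.02232
Total = 0.14966.
The ratio is 0.0336 / 0.004 (the normalizer cancels) = 8.400.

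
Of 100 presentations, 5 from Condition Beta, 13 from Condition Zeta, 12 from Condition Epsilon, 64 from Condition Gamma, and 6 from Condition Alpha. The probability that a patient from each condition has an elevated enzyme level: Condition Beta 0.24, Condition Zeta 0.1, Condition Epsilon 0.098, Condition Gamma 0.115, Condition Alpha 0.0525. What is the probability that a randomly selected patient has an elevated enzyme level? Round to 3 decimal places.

Unnormalized posteriors (prior × likelihood):
  Condition Beta: 0.05 × 0.24 = 0.012
  Condition Zeta: 0.13 × 0.1 = 0.013
  Condition Epsilon: 0.12 × 0.098 = 0.01176
  Condition Gamma: 0.64 × 0.115 = 0.0736
  Condition Alpha: 0.06 × 0.0525 = 0.00315
P(elevated) = 0.012 + 0.013 + 0.01176 + 0.0736 + 0.00315 = 0.11351 → 0.114.

0.114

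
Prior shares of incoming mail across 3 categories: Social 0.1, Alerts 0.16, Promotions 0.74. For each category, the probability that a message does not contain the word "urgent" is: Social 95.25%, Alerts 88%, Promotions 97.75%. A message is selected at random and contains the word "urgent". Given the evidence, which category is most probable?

Taking complements, P(urgent-flag | each) = Social 0.0475, Alerts 0.12, Promotions 0.0225.
By Bayes' rule, posterior ∝ prior × likelihood:
  Social: 0.1 × 0.0475 = 0.00475
  Alerts: 0.16 × 0.12 = 0.0192
  Promotions: 0.74 × 0.0225 = 0.01665
Sum = 0.0406.
Largest term belongs to Alerts, so Alerts is most probable.

Alerts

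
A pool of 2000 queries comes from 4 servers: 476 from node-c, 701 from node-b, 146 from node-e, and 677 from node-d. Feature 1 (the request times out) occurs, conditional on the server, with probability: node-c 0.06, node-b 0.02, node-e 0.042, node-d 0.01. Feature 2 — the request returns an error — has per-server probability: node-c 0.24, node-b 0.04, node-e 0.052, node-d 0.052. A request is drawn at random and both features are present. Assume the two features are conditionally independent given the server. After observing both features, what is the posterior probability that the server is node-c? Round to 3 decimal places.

0.848

Prior × likelihood for each hypothesis:
  node-c: 0.238 × 0.06 × 0.24 = 0.0034272
  node-b: 0.3505 × 0.02 × 0.04 = 0.0002804
  node-e: 0.073 × 0.042 × 0.052 = 0.000159432
  node-d: 0.3385 × 0.01 × 0.052 = 0.00017602
Sum = 0.004043052.
P(node-c | evidence) = 0.0034272 / 0.004043052 ≈ 0.848.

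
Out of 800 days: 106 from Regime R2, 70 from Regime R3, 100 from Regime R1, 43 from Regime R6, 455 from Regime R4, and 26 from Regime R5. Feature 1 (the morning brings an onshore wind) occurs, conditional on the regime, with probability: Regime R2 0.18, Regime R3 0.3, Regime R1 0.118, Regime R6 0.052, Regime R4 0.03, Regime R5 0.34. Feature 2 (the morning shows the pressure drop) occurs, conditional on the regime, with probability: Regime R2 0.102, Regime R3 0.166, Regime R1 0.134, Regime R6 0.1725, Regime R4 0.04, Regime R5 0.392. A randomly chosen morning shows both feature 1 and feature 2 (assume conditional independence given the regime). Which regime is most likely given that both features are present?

By Bayes' rule, posterior ∝ prior × likelihood:
  Regime R2: 0.1325 × 0.18 × 0.102 = 0.0024327
  Regime R3: 0.0875 × 0.3 × 0.166 = 0.0043575
  Regime R1: 0.125 × 0.118 × 0.134 = 0.0019765
  Regime R6: 0.05375 × 0.052 × 0.1725 = 0.0004821375
  Regime R4: 0.56875 × 0.03 × 0.04 = 0.0006825
  Regime R5: 0.0325 × 0.34 × 0.392 = 0.0043316
Sum = 0.0142629375.
Largest term belongs to Regime R3, so Regime R3 is most probable.

Regime R3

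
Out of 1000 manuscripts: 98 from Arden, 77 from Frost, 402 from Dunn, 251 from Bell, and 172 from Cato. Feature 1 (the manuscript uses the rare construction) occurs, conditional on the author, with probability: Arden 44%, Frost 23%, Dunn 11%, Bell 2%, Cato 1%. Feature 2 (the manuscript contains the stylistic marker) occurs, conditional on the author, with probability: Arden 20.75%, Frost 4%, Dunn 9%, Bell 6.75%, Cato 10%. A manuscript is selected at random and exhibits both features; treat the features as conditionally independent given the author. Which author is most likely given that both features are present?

Arden

Compute prior × likelihood for every hypothesis:
  Arden: 0.098 × 0.44 × 0.2075 = 0.0089474
  Frost: 0.077 × 0.23 × 0.04 = 0.0007084
  Dunn: 0.402 × 0.11 × 0.09 = 0.0039798
  Bell: 0.251 × 0.02 × 0.0675 = 0.00033885
  Cato: 0.172 × 0.01 × 0.1 = 0.000172
Sum = 0.01414645.
Largest term belongs to Arden, so Arden is most probable.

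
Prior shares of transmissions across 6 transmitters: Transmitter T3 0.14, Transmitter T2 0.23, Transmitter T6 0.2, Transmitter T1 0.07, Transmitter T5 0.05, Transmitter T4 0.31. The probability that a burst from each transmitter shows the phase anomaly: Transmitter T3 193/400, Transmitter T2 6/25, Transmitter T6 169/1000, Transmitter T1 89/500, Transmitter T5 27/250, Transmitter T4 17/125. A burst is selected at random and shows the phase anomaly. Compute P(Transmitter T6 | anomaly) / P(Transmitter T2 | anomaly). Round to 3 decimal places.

0.612

Prior × likelihood for each hypothesis:
  Transmitter T3: 0.14 × 0.4825 = 0.06755
  Transmitter T2: 0.23 × 0.24 = 0.0552
  Transmitter T6: 0.2 × 0.169 = 0.0338
  Transmitter T1: 0.07 × 0.178 = 0.01246
  Transmitter T5: 0.05 × 0.108 = 0.0054
  Transmitter T4: 0.31 × 0.136 = 0.04216
Sum = 0.21657.
The ratio is 0.0338 / 0.0552 (the normalizer cancels) = 0.612.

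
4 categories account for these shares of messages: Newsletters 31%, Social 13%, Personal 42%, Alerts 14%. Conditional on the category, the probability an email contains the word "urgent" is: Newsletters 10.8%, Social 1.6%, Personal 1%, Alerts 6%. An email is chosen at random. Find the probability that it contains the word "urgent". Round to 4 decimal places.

0.0482

Unnormalized posteriors (prior × likelihood):
  Newsletters: 0.31 × 0.108 = 0.03348
  Social: 0.13 × 0.016 = 0.00208
  Personal: 0.42 × 0.01 = 0.0042
  Alerts: 0.14 × 0.06 = 0.0084
P(urgent-flag) = 0.03348 + 0.00208 + 0.0042 + 0.0084 = 0.04816 → 0.0482.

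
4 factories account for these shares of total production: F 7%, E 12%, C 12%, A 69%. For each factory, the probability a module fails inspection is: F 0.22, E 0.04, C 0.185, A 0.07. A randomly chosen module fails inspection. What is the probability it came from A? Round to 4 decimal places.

Prior × likelihood for each hypothesis:
  F: 0.07 × 0.22 = 0.0154
  E: 0.12 × 0.04 = 0.0048
  C: 0.12 × 0.185 = 0.0222
  A: 0.69 × 0.07 = 0.0483
Sum = 0.0907.
P(A | evidence) = 0.0483 / 0.0907 ≈ 0.5325.

0.5325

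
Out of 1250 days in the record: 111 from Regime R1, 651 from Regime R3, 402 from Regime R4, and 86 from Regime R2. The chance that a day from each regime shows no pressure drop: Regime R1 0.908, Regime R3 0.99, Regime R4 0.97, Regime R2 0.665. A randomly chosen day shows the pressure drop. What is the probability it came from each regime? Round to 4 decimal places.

Regime R1 0.1773, Regime R3 0.1130, Regime R4 0.2094, Regime R2 0.5002

Taking complements, P(drop | each) = Regime R1 0.092, Regime R3 0.01, Regime R4 0.03, Regime R2 0.335.
Prior × likelihood for each hypothesis:
  Regime R1: 0.0888 × 0.092 = 0.0081696
  Regime R3: 0.5208 × 0.01 = 0.005208
  Regime R4: 0.3216 × 0.03 = 0.009648
  Regime R2: 0.0688 × 0.335 = 0.023048
Sum = 0.0460736.
P(Regime R1 | drop) = 0.0081696/0.0460736 ≈ 0.1773
P(Regime R3 | drop) = 0.005208/0.0460736 ≈ 0.1130
P(Regime R4 | drop) = 0.009648/0.0460736 ≈ 0.2094
P(Regime R2 | drop) = 0.023048/0.0460736 ≈ 0.5002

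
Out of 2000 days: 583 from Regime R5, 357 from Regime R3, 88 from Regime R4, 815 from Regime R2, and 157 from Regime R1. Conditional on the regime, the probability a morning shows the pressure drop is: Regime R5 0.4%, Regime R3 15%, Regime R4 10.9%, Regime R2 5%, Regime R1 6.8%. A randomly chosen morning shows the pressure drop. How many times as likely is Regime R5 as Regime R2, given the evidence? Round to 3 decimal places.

0.057

Prior × likelihood for each hypothesis:
  Regime R5: 0.2915 × 0.004 = 0.001166
  Regime R3: 0.1785 × 0.15 = 0.026775
  Regime R4: 0.044 × 0.109 = 0.004796
  Regime R2: 0.4075 × 0.05 = 0.020375
  Regime R1: 0.0785 × 0.068 = 0.005338
Total = 0.05845.
The ratio is 0.001166 / 0.020375 (the normalizer cancels) = 0.057.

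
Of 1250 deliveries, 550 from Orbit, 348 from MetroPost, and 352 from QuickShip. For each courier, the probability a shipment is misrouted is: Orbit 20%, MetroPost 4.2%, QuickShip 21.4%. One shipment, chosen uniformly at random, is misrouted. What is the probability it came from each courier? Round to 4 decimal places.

Orbit 0.5502, MetroPost 0.0731, QuickShip 0.3767

Prior × likelihood for each hypothesis:
  Orbit: 0.44 × 0.2 = 0.088
  MetroPost: 0.2784 × 0.042 = 0.0116928
  QuickShip: 0.2816 × 0.214 = 0.0602624
Normalizing constant = 0.1599552.
P(Orbit | misrouted) = 0.088/0.1599552 ≈ 0.5502
P(MetroPost | misrouted) = 0.0116928/0.1599552 ≈ 0.0731
P(QuickShip | misrouted) = 0.0602624/0.1599552 ≈ 0.3767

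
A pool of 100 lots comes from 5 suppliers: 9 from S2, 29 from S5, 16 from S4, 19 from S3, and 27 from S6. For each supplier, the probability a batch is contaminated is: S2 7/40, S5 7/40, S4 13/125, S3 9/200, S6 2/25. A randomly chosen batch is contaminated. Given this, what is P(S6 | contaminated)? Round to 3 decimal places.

0.191

Unnormalized posteriors (prior × likelihood):
  S2: 0.09 × 0.175 = 0.01575
  S5: 0.29 × 0.175 = 0.05075
  S4: 0.16 × 0.104 = 0.01664
  S3: 0.19 × 0.045 = 0.00855
  S6: 0.27 × 0.08 = 0.0216
Normalizing constant = 0.11329.
P(S6 | evidence) = 0.0216 / 0.11329 ≈ 0.191.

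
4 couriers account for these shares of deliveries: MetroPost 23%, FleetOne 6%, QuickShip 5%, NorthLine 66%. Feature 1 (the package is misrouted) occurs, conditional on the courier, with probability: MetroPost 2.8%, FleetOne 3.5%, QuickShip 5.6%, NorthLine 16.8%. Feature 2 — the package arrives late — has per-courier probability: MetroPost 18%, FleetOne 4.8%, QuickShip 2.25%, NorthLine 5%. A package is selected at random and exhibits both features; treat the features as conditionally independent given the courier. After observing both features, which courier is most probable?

Prior × likelihood for each hypothesis:
  MetroPost: 0.23 × 0.028 × 0.18 = 0.0011592
  FleetOne: 0.06 × 0.035 × 0.048 = 0.0001008
  QuickShip: 0.05 × 0.056 × 0.0225 = 0.000063
  NorthLine: 0.66 × 0.168 × 0.05 = 0.005544
Sum = 0.006867.
Largest term belongs to NorthLine, so NorthLine is most probable.

NorthLine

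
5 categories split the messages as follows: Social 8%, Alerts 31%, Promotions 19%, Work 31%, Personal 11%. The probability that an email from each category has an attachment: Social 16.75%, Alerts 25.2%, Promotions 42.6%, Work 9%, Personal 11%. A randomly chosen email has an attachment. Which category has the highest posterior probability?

By Bayes' rule, posterior ∝ prior × likelihood:
  Social: 0.08 × 0.1675 = 0.0134
  Alerts: 0.31 × 0.252 = 0.07812
  Promotions: 0.19 × 0.426 = 0.08094
  Work: 0.31 × 0.09 = 0.0279
  Personal: 0.11 × 0.11 = 0.0121
Sum = 0.21246.
Largest term belongs to Promotions, so Promotions is most probable.

Promotions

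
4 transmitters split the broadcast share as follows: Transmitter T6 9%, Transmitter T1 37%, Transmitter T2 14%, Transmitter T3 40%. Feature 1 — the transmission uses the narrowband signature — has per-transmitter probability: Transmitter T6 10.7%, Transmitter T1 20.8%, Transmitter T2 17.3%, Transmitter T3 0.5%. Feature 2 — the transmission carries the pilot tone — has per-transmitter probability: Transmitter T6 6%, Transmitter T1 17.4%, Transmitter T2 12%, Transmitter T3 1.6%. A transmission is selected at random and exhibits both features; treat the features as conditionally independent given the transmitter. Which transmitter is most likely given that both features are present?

Transmitter T1

Unnormalized posteriors (prior × likelihood):
  Transmitter T6: 0.09 × 0.107 × 0.06 = 0.0005778
  Transmitter T1: 0.37 × 0.208 × 0.174 = 0.01339104
  Transmitter T2: 0.14 × 0.173 × 0.12 = 0.0029064
  Transmitter T3: 0.4 × 0.005 × 0.016 = 0.000032
Normalizing constant = 0.01690724.
Largest term belongs to Transmitter T1, so Transmitter T1 is most probable.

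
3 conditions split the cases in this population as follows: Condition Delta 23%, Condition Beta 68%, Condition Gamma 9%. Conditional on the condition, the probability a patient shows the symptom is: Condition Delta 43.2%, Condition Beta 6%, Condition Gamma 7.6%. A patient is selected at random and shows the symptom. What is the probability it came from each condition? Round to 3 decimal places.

Condition Delta 0.676, Condition Beta 0.278, Condition Gamma 0.047

By Bayes' rule, posterior ∝ prior × likelihood:
  Condition Delta: 0.23 × 0.432 = 0.09936
  Condition Beta: 0.68 × 0.06 = 0.0408
  Condition Gamma: 0.09 × 0.076 = 0.00684
Total = 0.147.
P(Condition Delta | symptomatic) = 0.09936/0.147 ≈ 0.676
P(Condition Beta | symptomatic) = 0.0408/0.147 ≈ 0.278
P(Condition Gamma | symptomatic) = 0.00684/0.147 ≈ 0.047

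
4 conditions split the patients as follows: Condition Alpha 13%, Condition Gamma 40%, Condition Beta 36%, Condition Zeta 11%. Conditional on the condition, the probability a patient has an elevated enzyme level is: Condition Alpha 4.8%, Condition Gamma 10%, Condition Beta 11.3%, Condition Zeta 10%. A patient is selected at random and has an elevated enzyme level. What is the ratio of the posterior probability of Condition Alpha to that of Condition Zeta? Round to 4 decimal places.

Unnormalized posteriors (prior × likelihood):
  Condition Alpha: 0.13 × 0.048 = 0.00624
  Condition Gamma: 0.4 × 0.1 = 0.04
  Condition Beta: 0.36 × 0.113 = 0.04068
  Condition Zeta: 0.11 × 0.1 = 0.011
Sum = 0.09792.
The ratio is 0.00624 / 0.011 (the normalizer cancels) = 0.5673.

0.5673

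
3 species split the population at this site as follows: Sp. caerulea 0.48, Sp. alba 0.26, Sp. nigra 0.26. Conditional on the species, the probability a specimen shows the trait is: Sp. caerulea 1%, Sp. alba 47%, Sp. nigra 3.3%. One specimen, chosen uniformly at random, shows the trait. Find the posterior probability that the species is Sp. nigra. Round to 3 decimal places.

0.063

Prior × likelihood for each hypothesis:
  Sp. caerulea: 0.48 × 0.01 = 0.0048
  Sp. alba: 0.26 × 0.47 = 0.1222
  Sp. nigra: 0.26 × 0.033 = 0.00858
Normalizing constant = 0.13558.
P(Sp. nigra | evidence) = 0.00858 / 0.13558 ≈ 0.063.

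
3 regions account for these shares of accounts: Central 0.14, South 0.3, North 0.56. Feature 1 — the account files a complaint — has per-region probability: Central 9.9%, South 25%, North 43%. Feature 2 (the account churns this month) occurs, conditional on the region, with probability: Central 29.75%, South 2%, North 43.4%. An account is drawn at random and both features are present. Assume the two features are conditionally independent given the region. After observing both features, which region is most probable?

North

Unnormalized posteriors (prior × likelihood):
  Central: 0.14 × 0.099 × 0.2975 = 0.00412335
  South: 0.3 × 0.25 × 0.02 = 0.0015
  North: 0.56 × 0.43 × 0.434 = 0.1045072
Normalizing constant = 0.11013055.
Largest term belongs to North, so North is most probable.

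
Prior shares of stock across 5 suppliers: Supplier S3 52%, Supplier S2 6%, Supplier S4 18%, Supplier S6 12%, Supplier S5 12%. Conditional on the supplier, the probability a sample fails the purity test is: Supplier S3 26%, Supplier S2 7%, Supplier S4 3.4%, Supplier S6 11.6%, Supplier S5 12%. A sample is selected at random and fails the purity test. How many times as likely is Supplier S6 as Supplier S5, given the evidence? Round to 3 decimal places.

Prior × likelihood for each hypothesis:
  Supplier S3: 0.52 × 0.26 = 0.1352
  Supplier S2: 0.06 × 0.07 = 0.0042
  Supplier S4: 0.18 × 0.034 = 0.00612
  Supplier S6: 0.12 × 0.116 = 0.01392
  Supplier S5: 0.12 × 0.12 = 0.0144
Total = 0.17384.
The ratio is 0.01392 / 0.0144 (the normalizer cancels) = 0.967.

0.967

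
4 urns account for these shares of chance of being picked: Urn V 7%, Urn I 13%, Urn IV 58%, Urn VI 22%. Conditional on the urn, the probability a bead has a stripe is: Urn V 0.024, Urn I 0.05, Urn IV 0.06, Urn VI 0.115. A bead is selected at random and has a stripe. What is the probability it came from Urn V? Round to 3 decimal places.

By Bayes' rule, posterior ∝ prior × likelihood:
  Urn V: 0.07 × 0.024 = 0.00168
  Urn I: 0.13 × 0.05 = 0.0065
  Urn IV: 0.58 × 0.06 = 0.0348
  Urn VI: 0.22 × 0.115 = 0.0253
Total = 0.06828.
P(Urn V | evidence) = 0.00168 / 0.06828 ≈ 0.025.

0.025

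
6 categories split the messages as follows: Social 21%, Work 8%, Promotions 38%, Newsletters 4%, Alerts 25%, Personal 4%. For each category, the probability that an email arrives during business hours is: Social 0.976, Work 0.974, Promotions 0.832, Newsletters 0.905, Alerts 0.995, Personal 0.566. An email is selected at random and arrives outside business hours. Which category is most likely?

Taking complements, P(off-hours | each) = Social 0.024, Work 0.026, Promotions 0.168, Newsletters 0.095, Alerts 0.005, Personal 0.434.
Unnormalized posteriors (prior × likelihood):
  Social: 0.21 × 0.024 = 0.00504
  Work: 0.08 × 0.026 = 0.00208
  Promotions: 0.38 × 0.168 = 0.06384
  Newsletters: 0.04 × 0.095 = 0.0038
  Alerts: 0.25 × 0.005 = 0.00125
  Personal: 0.04 × 0.434 = 0.01736
Normalizing constant = 0.09337.
Largest term belongs to Promotions, so Promotions is most probable.

Promotions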